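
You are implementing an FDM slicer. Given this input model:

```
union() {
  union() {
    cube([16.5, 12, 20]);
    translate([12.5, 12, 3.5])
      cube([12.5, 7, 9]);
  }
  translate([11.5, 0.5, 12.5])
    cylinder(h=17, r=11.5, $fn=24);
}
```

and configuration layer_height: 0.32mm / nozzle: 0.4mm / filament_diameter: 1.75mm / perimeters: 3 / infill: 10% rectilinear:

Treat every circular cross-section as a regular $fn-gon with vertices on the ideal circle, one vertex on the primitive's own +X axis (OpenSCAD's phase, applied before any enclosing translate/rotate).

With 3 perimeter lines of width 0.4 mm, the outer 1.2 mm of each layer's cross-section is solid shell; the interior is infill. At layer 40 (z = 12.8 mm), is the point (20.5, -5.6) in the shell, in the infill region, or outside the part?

shell

At z = 12.8 mm: the 16.5×12 cube contributes its full rectangle; the cube at (12.5, 12) is not intersected at this z (z outside [3.5, 12.5]); Merging all regions: only the 16.5×12 cube is present, so the union is just that shape — 1 connected region; the cylinder at (11.5, 0.5): section is a regular 24-gon, circumradius r=11.5; Combining (union): the regions partially overlap (shared area 166.20 mm²), so overlapping operands fuse into one piece — 1 connected region. Overall, the cross-section is a single solid region. The nearest boundary edge runs (21.46, -5.25)→(19.63, -7.63); distance from the point to it = 0.55 mm. The point is inside the cross-section, 0.55 mm from the nearest boundary — within the 1.2 mm shell band (3 × 0.4).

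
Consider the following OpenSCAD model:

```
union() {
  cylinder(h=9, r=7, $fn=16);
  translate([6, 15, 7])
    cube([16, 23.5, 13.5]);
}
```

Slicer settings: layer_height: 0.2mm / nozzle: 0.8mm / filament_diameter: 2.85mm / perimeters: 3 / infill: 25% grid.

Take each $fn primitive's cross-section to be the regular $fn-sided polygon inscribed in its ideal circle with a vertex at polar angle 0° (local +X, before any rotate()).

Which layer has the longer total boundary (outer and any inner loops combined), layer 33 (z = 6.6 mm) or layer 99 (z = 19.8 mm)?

Layer 33 (z = 6.6): the r=7 cylinder gives a regular 16-gon of circumradius 7 (constant along its height) (perimeter = 2·16·7.000·sin(180°/16) = 43.70 mm); the cube at (6, 15) is not intersected at this z (z outside [7, 20.5]); Taking the union: only the r=7 cylinder is present, so the union is just that shape — boundary = 43.70 mm. So its perimeter = 43.70 mm. Layer 99 (z = 19.8): the cylinder is absent (z outside [0, 9]); the 16×23.5 cube at (6, 15) contributes its full rectangle (perimeter 79.00 mm); Taking the union: only the 16×23.5 cube at (6, 15) is present, so the union is just that shape — boundary = 79.00 mm. So its perimeter = 79.00 mm. Layer 99 is larger (79.00 vs 43.70 mm).

layer 99 (z = 19.8 mm)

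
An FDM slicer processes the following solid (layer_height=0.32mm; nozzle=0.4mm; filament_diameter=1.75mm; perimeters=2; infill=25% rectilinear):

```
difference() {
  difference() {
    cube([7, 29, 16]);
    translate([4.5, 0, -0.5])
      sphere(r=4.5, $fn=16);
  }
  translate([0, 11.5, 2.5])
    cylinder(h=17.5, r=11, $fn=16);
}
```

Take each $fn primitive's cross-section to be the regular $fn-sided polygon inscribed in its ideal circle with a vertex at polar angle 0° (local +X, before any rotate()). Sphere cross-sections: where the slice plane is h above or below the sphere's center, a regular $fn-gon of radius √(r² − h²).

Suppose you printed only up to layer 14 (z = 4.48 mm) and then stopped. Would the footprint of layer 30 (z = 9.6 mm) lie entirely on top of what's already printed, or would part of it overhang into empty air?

entirely on top

Compare the two slices. At z = 4.48: the 7×29 cube contributes its full rectangle (area 203.00 mm²); the sphere at (4.5, 0) is absent (|z−center|=4.980 > r=4.5); After the difference (first − rest): none of the subtracted shapes is present at this height, so the 7×29 cube is unchanged — area = 203.00 mm²; the r=11 cylinder at (0, 11.5) contributes a regular 16-gon of circumradius 11 (area = (16/2)·11.000²·sin(360°/16) = 370.44 mm²); After the difference (first − rest): starting from that combined region (203.00 mm²), the r=11 cylinder at (0, 11.5) partially overlaps it — only the 140.60 mm² overlap (of its 370.44 mm²) is removed, clipping the outline — area = 62.40 mm². At z = 9.6: the 7×29 cube contributes its full rectangle (area 203.00 mm²); the sphere at (4.5, 0) does not reach this height (|z−center|=10.100 > r=4.5); After the difference (first − rest): none of the subtracted shapes is present at this height, so the 7×29 cube is unchanged — area = 203.00 mm²; the r=11 cylinder at (0, 11.5) contributes a regular 16-gon of circumradius 11 (area = (16/2)·11.000²·sin(360°/16) = 370.44 mm²); Subtracting the remaining from the first: starting from the result so far (203.00 mm²), the r=11 cylinder at (0, 11.5) partially overlaps it — only the 140.60 mm² overlap (of its 370.44 mm²) is removed, clipping the outline — area = 62.40 mm². Checking containment: the cross-section at z = 9.6 is a subset of the cross-section at z = 4.48.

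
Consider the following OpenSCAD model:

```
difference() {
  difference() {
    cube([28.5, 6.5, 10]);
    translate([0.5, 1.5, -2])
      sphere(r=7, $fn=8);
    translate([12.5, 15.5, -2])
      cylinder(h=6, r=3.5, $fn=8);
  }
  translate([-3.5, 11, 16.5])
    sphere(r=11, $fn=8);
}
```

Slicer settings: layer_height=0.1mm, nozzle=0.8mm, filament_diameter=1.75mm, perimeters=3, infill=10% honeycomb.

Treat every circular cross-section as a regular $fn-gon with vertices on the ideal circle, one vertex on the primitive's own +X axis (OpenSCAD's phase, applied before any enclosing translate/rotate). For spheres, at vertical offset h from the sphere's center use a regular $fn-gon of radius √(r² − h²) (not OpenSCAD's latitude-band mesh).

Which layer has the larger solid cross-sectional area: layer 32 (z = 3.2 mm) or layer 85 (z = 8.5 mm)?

layer 85 (z = 8.5 mm)

Layer 32 (z = 3.2): the cube (footprint 28.5×6.5) is included at this height (area 185.25 mm²); the sphere at (0.5, 1.5): section is a regular 8-gon, circumradius = √(r²−h²) = √(7²−5.2²) = 4.686 (area = (8/2)·4.686²·sin(360°/8) = 62.11 mm²); the r=3.5 cylinder at (12.5, 15.5) gives a regular 8-gon of circumradius 3.5 (constant along its height) (area = (8/2)·3.500²·sin(360°/8) = 34.65 mm²); Subtracting the remaining from the first: starting from the 28.5×6.5 cube (185.25 mm²), the r=7 sphere at (0.5, 1.5) partially overlaps it — only the 25.13 mm² overlap (of its 62.11 mm²) is removed, clipping the outline; the r=3.5 cylinder at (12.5, 15.5) misses the remaining region (no effect) — area = 160.12 mm²; the sphere at (-3.5, 11) does not reach this height (|z−center|=13.300 > r=11); Subtracting the remaining from the first: none of the subtracted shapes is present at this height, so that combined region is unchanged — area = 160.12 mm². So its area = 160.12 mm². Layer 85 (z = 8.5): the cube (footprint 28.5×6.5) is included at this height (area 185.25 mm²); the sphere at (0.5, 1.5) is not intersected at this z (|z−center|=10.500 > r=7); the cylinder at (12.5, 15.5) does not reach this height (z outside [-2, 4]); Subtracting the remaining from the first: none of the subtracted shapes is present at this height, so the 28.5×6.5 cube is unchanged — area = 185.25 mm²; the r=11 sphere at (-3.5, 11) contributes a regular 8-gon of circumradius √(11²−8²) = 7.550 (area = (8/2)·7.550²·sin(360°/8) = 161.22 mm²); After the difference (first − rest): starting from the result so far (185.25 mm²), the r=11 sphere at (-3.5, 11) partially overlaps it — only the 2.39 mm² overlap (of its 161.22 mm²) is removed, clipping the outline — area = 182.86 mm². So its area = 182.86 mm². Layer 85 is larger (182.86 vs 160.12 mm²).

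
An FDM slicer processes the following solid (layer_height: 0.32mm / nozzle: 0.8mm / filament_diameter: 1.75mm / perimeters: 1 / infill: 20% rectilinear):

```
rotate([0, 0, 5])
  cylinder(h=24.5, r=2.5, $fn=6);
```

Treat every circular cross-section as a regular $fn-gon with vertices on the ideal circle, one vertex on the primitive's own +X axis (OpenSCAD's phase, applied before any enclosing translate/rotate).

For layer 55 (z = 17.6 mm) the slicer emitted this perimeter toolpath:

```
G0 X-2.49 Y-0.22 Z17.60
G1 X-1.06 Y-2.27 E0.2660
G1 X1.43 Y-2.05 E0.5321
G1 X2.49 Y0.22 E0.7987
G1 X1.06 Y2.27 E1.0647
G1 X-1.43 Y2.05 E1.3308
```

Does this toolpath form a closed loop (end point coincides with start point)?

no

Start point (G0): (-2.49, -0.22). End point (last G1): the path does not return to the start — open.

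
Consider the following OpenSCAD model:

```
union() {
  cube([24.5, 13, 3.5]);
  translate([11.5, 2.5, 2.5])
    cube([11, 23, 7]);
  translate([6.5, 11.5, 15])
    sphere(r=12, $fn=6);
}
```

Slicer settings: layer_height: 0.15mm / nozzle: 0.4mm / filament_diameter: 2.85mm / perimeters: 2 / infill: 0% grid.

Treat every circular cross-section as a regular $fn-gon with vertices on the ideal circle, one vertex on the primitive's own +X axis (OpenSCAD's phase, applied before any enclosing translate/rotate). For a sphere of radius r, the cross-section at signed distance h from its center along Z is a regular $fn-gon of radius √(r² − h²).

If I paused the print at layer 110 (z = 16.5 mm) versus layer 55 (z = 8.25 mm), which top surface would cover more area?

layer 55 (z = 8.25 mm)

Layer 110 (z = 16.5): the cube is not intersected at this z (z outside [0, 3.5]); the cube at (11.5, 2.5) is not intersected at this z (z outside [2.5, 9.5]); the r=12 sphere at (6.5, 11.5) contributes a regular 6-gon of circumradius √(12²−1.5²) = 11.906 (area = (6/2)·11.906²·sin(360°/6) = 368.28 mm²); Taking the union: only the r=12 sphere at (6.5, 11.5) is present, so the union is just that shape — area = 368.28 mm². So its area = 368.28 mm². Layer 55 (z = 8.25): the cube does not reach this height (z outside [0, 3.5]); the cube at (11.5, 2.5) is present — its section is the full 11×23 rectangle (area 253.00 mm²); the r=12 sphere at (6.5, 11.5) slices to a regular 6-gon of circumradius 9.922 (√(r²−h²) with h=6.75 from center) (area = (6/2)·9.922²·sin(360°/6) = 255.75 mm²); Combining (union): the regions partially overlap — summed areas 508.75 mm² minus the doubly-counted overlap 41.95 mm² gives 466.79 mm² — area = 466.79 mm². So its area = 466.79 mm². Layer 55 is larger (466.79 vs 368.28 mm²).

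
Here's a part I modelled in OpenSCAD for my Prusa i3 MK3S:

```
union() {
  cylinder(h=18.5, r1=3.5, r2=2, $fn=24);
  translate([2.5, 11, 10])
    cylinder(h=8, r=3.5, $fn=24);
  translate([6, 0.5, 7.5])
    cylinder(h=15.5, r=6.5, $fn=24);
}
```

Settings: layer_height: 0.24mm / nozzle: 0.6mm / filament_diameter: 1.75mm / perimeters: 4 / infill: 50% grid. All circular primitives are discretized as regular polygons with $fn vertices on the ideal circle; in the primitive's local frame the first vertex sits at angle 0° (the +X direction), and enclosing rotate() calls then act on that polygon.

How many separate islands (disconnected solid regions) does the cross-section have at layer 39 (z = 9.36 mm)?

At z = 9.36 mm: the cone: at t=0.506 of its height the radius interpolates to r₁+(r₂−r₁)t = 2.741, giving a regular 24-gon of that circumradius; the cylinder at (2.5, 11) is not intersected at this z (z outside [10, 18]); the r=6.5 cylinder at (6, 0.5) contributes a regular 24-gon of circumradius 6.5; Combining (union): the regions partially overlap (shared area 13.01 mm²), so overlapping operands fuse into one piece — 1 connected region. Overall, the cross-section is a single solid region. Island count = 1.

1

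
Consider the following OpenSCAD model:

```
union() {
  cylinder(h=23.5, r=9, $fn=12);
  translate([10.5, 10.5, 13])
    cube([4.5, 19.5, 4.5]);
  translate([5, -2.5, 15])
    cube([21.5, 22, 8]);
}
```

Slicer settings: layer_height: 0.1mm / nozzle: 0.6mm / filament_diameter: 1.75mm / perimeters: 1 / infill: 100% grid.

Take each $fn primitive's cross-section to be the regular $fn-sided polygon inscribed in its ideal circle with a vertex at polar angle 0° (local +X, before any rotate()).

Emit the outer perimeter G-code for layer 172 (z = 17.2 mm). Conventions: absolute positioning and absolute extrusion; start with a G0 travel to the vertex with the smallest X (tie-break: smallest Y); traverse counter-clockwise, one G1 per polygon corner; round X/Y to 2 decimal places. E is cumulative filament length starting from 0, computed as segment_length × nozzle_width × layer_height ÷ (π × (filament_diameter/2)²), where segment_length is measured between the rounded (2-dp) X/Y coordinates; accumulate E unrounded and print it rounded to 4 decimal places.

G0 X-9.00 Y0.00 Z17.20
G1 X-7.79 Y-4.50 E0.1162
G1 X-4.50 Y-7.79 E0.2323
G1 X0.00 Y-9.00 E0.3485
G1 X4.50 Y-7.79 E0.4648
G1 X7.79 Y-4.50 E0.5808
G1 X8.33 Y-2.50 E0.6325
G1 X26.50 Y-2.50 E1.0858
G1 X26.50 Y19.50 E1.6346
G1 X15.00 Y19.50 E1.9214
G1 X15.00 Y30.00 E2.1834
G1 X10.50 Y30.00 E2.2956
G1 X10.50 Y19.50 E2.5575
G1 X5.00 Y19.50 E2.6947
G1 X5.00 Y7.29 E2.9993
G1 X4.50 Y7.79 E3.0170
G1 X0.00 Y9.00 E3.1332
G1 X-4.50 Y7.79 E3.2494
G1 X-7.79 Y4.50 E3.3655
G1 X-9.00 Y0.00 E3.4817

At z = 17.2 mm: the r=9 cylinder gives a regular 12-gon of circumradius 9 (constant along its height); the cube at (10.5, 10.5) (footprint 4.5×19.5) is included at this height; the cube at (5, -2.5) (footprint 21.5×22) is included at this height; Merging all regions: the regions partially overlap (shared area 68.85 mm²), so overlapping operands fuse into one piece — 1 connected region. The outline is a single polygon with 19 vertices. Extrusion per mm of travel: 0.6 × 0.1 / (π × 0.875²) = 0.024945. Accumulating E over each segment gives final E = 3.4817.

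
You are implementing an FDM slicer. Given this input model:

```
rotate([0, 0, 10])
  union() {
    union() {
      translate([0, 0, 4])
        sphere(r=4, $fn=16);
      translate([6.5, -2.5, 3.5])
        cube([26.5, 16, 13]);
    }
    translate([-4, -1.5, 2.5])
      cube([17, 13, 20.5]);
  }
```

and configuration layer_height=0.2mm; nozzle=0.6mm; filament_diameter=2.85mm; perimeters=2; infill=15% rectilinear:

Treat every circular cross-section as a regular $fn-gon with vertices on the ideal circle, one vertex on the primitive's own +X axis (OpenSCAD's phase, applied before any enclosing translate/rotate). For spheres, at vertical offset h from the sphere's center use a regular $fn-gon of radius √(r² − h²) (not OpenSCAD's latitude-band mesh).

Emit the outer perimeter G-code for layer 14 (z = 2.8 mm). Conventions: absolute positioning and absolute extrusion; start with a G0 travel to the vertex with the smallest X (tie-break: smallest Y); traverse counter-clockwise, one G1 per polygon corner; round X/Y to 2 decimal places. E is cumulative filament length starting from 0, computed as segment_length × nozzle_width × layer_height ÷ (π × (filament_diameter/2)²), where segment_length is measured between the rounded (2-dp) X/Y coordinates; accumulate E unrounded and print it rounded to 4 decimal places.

G0 X-5.94 Y10.63 Z2.80
G1 X-3.68 Y-2.17 E0.2445
G1 X-3.19 Y-2.08 E0.2539
G1 X-2.19 Y-3.13 E0.2811
G1 X-0.83 Y-3.73 E0.3091
G1 X0.66 Y-3.76 E0.3371
G1 X2.05 Y-3.22 E0.3652
G1 X3.13 Y-2.19 E0.3933
G1 X3.71 Y-0.87 E0.4204
G1 X13.06 Y0.78 E0.5990
G1 X10.81 Y13.58 E0.8434
G1 X-5.94 Y10.63 E1.1634

At z = 2.8 mm: the r=4 sphere contributes a regular 16-gon of circumradius √(4²−1.2²) = 3.816; the cube at (6.5, -2.5) is absent (z outside [3.5, 16.5]); Merging all regions: only the r=4 sphere is present, so the union is just that shape — 1 connected region; the cube at (-4, -1.5) is present — its section is the full 17×13 rectangle; Merging all regions: the regions partially overlap (shared area 33.29 mm²), so overlapping operands fuse into one piece — 1 connected region; (rotated 10° about Z; rotation is an isometry so areas/perimeters/island counts are preserved). The outline is a single polygon with 11 vertices. Extrusion per mm of travel: 0.6 × 0.2 / (π × 1.425²) = 0.018811. Accumulating E over each segment gives final E = 1.1634.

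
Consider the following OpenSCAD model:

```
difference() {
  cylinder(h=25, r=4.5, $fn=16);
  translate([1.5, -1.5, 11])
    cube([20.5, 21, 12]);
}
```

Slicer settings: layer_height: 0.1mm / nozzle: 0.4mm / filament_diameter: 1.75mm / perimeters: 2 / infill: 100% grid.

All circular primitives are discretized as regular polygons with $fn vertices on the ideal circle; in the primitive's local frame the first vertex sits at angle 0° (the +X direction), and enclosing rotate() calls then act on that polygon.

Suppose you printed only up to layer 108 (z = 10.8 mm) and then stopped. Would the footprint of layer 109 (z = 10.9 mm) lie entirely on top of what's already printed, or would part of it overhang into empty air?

Compare the two slices. At z = 10.8: the r=4.5 cylinder contributes a regular 16-gon of circumradius 4.5 (area = (16/2)·4.500²·sin(360°/16) = 61.99 mm²); the cube at (1.5, -1.5) is absent (z outside [11, 23]); Taking the first minus the rest: none of the subtracted shapes is present at this height, so the r=4.5 cylinder is unchanged — area = 61.99 mm². At z = 10.9: the cylinder: section is a regular 16-gon, circumradius r=4.5 (area = (16/2)·4.500²·sin(360°/16) = 61.99 mm²); the cube at (1.5, -1.5) is absent (z outside [11, 23]); Subtracting the remaining from the first: none of the subtracted shapes is present at this height, so the r=4.5 cylinder is unchanged — area = 61.99 mm². Checking containment: the cross-section at z = 10.9 is a subset of the cross-section at z = 10.8.

entirely on top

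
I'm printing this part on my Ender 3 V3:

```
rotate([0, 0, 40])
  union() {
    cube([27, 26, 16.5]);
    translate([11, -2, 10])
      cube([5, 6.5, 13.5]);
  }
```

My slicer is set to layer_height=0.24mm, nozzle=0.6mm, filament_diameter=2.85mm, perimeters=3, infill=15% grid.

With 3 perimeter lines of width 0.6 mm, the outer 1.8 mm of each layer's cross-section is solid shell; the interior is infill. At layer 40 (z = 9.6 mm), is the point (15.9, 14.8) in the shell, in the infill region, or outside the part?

At z = 9.6 mm: the cube (footprint 27×26) is included at this height; the cube at (11, -2) is not intersected at this z (z outside [10, 23.5]); Taking the union: only the 27×26 cube is present, so the union is just that shape — 1 connected region; (rotated 40° about Z; rotation is an isometry so areas/perimeters/island counts are preserved). Overall, the cross-section is a single solid region. Undo the 40° rotation: the query point maps to (21.693, 1.117) in the un-rotated model frame. The nearest boundary edge runs (0.00, 0.00)→(27.00, 0.00); distance from the point to it = 1.12 mm. The point is inside the cross-section, 1.12 mm from the nearest boundary — within the 1.8 mm shell band (3 × 0.6).

shell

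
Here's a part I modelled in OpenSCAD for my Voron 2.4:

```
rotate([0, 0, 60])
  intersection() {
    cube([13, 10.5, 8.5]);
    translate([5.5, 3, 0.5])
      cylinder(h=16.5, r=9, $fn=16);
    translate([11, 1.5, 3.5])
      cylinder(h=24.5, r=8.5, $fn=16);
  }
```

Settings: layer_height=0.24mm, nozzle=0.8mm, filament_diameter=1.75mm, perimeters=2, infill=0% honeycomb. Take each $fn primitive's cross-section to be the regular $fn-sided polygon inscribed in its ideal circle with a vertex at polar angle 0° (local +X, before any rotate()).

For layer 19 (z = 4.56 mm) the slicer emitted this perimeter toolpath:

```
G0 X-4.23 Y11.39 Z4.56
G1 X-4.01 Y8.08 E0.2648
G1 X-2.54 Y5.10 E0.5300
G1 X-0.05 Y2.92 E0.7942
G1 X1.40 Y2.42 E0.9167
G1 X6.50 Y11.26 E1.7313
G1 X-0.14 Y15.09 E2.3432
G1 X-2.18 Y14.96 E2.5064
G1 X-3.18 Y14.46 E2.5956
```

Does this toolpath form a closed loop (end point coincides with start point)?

Start point (G0): (-4.23, 11.39). End point (last G1): the path does not return to the start — open.

no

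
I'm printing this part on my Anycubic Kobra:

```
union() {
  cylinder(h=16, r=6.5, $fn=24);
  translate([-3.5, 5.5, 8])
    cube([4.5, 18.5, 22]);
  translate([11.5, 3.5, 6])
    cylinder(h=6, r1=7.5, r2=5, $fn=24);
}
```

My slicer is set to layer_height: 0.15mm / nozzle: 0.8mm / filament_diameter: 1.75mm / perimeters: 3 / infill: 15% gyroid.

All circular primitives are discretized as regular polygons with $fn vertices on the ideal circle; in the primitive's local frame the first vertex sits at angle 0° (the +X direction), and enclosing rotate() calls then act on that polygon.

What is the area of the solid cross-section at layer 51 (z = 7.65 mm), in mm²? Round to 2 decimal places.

270.84 mm²

At z = 7.65 mm: the cylinder: section is a regular 24-gon, circumradius r=6.5 (area = (24/2)·6.500²·sin(360°/24) = 131.22 mm²); the cube at (-3.5, 5.5) is absent (z outside [8, 30]); the cone at (11.5, 3.5): at t=0.275 of its height the radius interpolates to r₁+(r₂−r₁)t = 6.812, giving a regular 24-gon of that circumradius (area = (24/2)·6.812²·sin(360°/24) = 144.14 mm²); Taking the union: the regions partially overlap — summed areas 275.36 mm² minus the doubly-counted overlap 4.52 mm² gives 270.84 mm² — area = 270.84 mm². Overall, the cross-section is a single solid region. Net area = 270.84 mm².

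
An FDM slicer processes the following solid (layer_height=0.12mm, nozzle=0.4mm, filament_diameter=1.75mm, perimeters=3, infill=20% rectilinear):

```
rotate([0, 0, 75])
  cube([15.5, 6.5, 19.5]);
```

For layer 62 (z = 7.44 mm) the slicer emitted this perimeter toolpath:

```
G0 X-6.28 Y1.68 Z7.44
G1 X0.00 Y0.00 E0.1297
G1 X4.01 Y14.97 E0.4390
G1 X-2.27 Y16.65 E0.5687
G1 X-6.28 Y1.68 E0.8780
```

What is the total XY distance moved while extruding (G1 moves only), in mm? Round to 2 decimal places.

44.00 mm

Sum the Euclidean lengths of each G1 segment: total = 44.00 mm.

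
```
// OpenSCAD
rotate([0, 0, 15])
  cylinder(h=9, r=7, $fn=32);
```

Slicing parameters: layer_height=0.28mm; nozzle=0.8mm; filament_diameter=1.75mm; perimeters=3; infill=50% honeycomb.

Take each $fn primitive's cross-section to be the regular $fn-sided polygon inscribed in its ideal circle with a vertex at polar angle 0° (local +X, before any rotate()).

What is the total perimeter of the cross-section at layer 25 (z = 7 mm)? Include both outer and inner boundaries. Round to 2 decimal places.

43.91 mm

At z = 7 mm: the cylinder: section is a regular 32-gon, circumradius r=7 (perimeter = 2·32·7.000·sin(180°/32) = 43.91 mm); (whole slice rotated 15° about Z — lengths, areas and connectivity unchanged). Overall, the cross-section is a single solid region. Total boundary length (outer) = 43.91 mm.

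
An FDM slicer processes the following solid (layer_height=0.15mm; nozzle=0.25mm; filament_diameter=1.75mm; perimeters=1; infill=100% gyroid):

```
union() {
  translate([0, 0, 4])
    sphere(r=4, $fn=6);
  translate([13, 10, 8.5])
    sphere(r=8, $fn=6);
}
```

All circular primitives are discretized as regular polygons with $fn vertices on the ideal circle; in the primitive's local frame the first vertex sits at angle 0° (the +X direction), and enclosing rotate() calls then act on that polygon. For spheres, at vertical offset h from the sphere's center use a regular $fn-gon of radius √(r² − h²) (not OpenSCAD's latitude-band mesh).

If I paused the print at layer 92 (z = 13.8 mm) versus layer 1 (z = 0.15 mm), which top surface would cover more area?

Layer 92 (z = 13.8): the sphere does not reach this height (|z−center|=9.800 > r=4); the r=8 sphere at (13, 10) slices to a regular 6-gon of circumradius 5.992 (√(r²−h²) with h=5.3 from center) (area = (6/2)·5.992²·sin(360°/6) = 93.30 mm²); Merging all regions: only the r=8 sphere at (13, 10) is present, so the union is just that shape — area = 93.30 mm². So its area = 93.30 mm². Layer 1 (z = 0.15): the r=4 sphere slices to a regular 6-gon of circumradius 1.085 (√(r²−h²) with h=3.85 from center) (area = (6/2)·1.085²·sin(360°/6) = 3.06 mm²); the sphere at (13, 10) is not intersected at this z (|z−center|=8.350 > r=8); Merging all regions: only the r=4 sphere is present, so the union is just that shape — area = 3.06 mm². So its area = 3.06 mm². Layer 92 is larger (93.30 vs 3.06 mm²).

layer 92 (z = 13.8 mm)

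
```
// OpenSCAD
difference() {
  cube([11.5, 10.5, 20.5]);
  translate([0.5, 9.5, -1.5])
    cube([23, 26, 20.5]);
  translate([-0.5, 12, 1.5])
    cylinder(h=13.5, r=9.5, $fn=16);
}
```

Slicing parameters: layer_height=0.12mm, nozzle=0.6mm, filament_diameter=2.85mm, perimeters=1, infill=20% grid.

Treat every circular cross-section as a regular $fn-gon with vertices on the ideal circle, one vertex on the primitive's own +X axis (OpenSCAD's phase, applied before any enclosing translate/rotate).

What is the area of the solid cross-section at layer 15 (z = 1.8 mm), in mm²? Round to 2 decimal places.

At z = 1.8 mm: the cube is present — its section is the full 11.5×10.5 rectangle (area 120.75 mm²); the cube at (0.5, 9.5) is present — its section is the full 23×26 rectangle (area 598.00 mm²); the r=9.5 cylinder at (-0.5, 12) gives a regular 16-gon of circumradius 9.5 (constant along its height) (area = (16/2)·9.500²·sin(360°/16) = 276.30 mm²); After the difference (first − rest): starting from the 11.5×10.5 cube (120.75 mm²), the 23×26 cube at (0.5, 9.5) partially overlaps it — only the 11.00 mm² overlap (of its 598.00 mm²) is removed, clipping the outline; the r=9.5 cylinder at (-0.5, 12) partially overlaps it — only the 42.97 mm² overlap (of its 276.30 mm²) is removed, clipping the outline — area = 66.78 mm². Overall, the cross-section is a single solid region. Net area = 66.78 mm².

66.78 mm²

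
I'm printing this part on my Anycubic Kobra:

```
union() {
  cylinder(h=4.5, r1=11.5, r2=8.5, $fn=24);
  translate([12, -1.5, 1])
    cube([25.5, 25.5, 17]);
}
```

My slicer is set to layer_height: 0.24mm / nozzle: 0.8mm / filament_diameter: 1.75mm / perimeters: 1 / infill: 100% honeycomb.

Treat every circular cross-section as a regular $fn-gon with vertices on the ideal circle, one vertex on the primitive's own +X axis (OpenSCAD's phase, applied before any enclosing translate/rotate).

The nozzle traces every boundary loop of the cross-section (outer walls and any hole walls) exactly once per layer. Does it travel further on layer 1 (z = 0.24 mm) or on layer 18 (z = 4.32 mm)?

layer 18 (z = 4.32 mm)

Layer 1 (z = 0.24): the cone contributes a regular 24-gon of circumradius 11.340 (interpolated between r1=11.5 and r2=8.5 at t=0.053) (perimeter = 2·24·11.340·sin(180°/24) = 71.05 mm); the cube at (12, -1.5) is absent (z outside [1, 18]); Combining (union): only the cone is present, so the union is just that shape — boundary = 71.05 mm. So its perimeter = 71.05 mm. Layer 18 (z = 4.32): the cone contributes a regular 24-gon of circumradius 8.620 (interpolated between r1=11.5 and r2=8.5 at t=0.960) (perimeter = 2·24·8.620·sin(180°/24) = 54.01 mm); the cube at (12, -1.5) is present — its section is the full 25.5×25.5 rectangle (perimeter 102.00 mm); Combining (union): the 2 present regions are separate (no shared area or edge), so areas and boundary lengths simply add and each stays a separate island — boundary = 156.01 mm. So its perimeter = 156.01 mm. Layer 18 is larger (156.01 vs 71.05 mm).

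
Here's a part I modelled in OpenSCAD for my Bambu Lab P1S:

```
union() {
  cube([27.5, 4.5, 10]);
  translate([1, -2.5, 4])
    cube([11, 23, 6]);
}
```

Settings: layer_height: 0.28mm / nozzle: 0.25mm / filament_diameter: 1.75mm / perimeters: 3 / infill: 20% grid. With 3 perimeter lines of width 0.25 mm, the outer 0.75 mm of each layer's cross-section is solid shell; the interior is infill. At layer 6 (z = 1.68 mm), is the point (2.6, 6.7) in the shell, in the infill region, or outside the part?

At z = 1.68 mm: the 27.5×4.5 cube contributes its full rectangle; the cube at (1, -2.5) does not reach this height (z outside [4, 10]); Merging all regions: only the 27.5×4.5 cube is present, so the union is just that shape — 1 connected region. Overall, the cross-section is a single solid region. The nearest boundary edge runs (27.50, 4.50)→(0.00, 4.50); distance from the point to it = 2.20 mm. The point is not inside any of the regions above, so it lies outside the cross-section (2.20 mm from the nearest boundary).

outside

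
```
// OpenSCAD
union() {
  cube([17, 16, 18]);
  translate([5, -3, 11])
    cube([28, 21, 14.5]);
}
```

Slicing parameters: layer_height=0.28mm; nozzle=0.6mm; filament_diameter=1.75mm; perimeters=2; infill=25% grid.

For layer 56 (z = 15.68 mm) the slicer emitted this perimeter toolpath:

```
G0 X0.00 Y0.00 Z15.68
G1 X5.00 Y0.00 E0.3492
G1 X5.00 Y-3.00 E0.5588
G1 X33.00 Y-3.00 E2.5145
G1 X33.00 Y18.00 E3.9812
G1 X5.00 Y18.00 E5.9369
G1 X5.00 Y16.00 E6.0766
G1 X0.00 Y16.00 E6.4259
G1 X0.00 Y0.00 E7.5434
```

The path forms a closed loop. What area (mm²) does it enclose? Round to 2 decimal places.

Apply the shoelace formula to the sequence of (X, Y) vertices; enclosed area = 668.00 mm².

668.00 mm²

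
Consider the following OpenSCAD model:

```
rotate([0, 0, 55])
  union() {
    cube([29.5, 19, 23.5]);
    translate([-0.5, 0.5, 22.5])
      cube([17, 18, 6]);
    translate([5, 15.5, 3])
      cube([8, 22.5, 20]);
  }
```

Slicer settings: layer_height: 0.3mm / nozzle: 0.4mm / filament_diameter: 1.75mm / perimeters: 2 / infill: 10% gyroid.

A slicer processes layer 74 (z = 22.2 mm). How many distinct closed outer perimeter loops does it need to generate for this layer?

1

At z = 22.2 mm: the 29.5×19 cube contributes its full rectangle; the cube at (-0.5, 0.5) does not reach this height (z outside [22.5, 28.5]); the cube at (5, 15.5) (footprint 8×22.5) is included at this height; Taking the union: the regions partially overlap (shared area 28.00 mm²), so overlapping operands fuse into one piece — 1 connected region; (rotated 55° about Z; rotation is an isometry so areas/perimeters/island counts are preserved). The result has 1 disconnected region.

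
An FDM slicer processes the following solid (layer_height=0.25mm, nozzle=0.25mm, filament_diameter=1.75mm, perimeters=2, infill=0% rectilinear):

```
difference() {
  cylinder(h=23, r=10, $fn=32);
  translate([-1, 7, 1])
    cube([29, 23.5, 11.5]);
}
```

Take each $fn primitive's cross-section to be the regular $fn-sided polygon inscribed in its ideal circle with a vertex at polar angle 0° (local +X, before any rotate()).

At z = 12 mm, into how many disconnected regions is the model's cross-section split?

1

At z = 12 mm: the r=10 cylinder contributes a regular 32-gon of circumradius 10; the 29×23.5 cube at (-1, 7) contributes its full rectangle; Subtracting the remaining from the first: starting from the r=10 cylinder, the 29×23.5 cube at (-1, 7) partially overlaps it — only the 17.47 mm² overlap (of its 681.50 mm²) is removed, clipping the outline — 1 connected region. The result has 1 disconnected region.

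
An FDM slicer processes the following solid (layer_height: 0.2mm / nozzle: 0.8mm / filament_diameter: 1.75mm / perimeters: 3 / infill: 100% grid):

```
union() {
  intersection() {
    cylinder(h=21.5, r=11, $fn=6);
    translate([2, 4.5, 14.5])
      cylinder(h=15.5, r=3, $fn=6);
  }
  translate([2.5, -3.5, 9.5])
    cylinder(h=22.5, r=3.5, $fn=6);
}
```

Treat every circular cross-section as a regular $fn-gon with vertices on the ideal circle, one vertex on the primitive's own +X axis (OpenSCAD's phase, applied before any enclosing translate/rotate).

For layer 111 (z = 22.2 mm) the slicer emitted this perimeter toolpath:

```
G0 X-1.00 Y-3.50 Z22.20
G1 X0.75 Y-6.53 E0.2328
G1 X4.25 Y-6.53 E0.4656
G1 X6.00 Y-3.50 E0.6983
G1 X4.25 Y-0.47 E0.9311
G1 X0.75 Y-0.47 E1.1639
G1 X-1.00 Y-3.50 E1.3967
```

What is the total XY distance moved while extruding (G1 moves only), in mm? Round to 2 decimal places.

21.00 mm

Sum the Euclidean lengths of each G1 segment: total = 21.00 mm.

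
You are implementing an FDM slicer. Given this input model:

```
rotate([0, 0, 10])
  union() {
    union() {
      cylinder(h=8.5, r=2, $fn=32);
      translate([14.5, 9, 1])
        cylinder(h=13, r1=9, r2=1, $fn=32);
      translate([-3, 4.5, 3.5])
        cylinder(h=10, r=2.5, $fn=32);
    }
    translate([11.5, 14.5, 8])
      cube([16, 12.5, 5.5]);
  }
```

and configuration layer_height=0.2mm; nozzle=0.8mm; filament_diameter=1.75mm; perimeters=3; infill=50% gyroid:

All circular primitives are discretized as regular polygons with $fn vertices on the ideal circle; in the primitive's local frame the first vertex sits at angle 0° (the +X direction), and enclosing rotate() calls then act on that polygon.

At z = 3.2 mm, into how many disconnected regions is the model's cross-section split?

2

At z = 3.2 mm: the r=2 cylinder contributes a regular 32-gon of circumradius 2; the cone at (14.5, 9) contributes a regular 32-gon of circumradius 7.646 (interpolated between r1=9 and r2=1 at t=0.169); the cylinder at (-3, 4.5) is not intersected at this z (z outside [3.5, 13.5]); Merging all regions: the 2 present regions are separate (no shared area or edge), so areas and boundary lengths simply add and each stays a separate island — 2 connected regions; the cube at (11.5, 14.5) does not reach this height (z outside [8, 13.5]); Combining (union): only the result so far is present, so the union is just that shape — 2 connected regions; (whole slice rotated 10° about Z — lengths, areas and connectivity unchanged). The result has 2 disconnected regions.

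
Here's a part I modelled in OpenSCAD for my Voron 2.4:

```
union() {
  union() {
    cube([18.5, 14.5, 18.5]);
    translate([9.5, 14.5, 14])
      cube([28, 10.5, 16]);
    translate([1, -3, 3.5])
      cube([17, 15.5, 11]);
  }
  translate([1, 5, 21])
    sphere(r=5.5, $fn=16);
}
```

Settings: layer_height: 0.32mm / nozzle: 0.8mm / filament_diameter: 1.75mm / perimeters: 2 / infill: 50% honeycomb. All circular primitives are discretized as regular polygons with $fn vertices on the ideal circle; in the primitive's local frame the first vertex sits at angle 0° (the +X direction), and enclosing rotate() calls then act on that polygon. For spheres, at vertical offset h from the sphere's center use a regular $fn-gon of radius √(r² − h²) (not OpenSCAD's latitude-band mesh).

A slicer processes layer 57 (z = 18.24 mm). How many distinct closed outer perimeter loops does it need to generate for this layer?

1

At z = 18.24 mm: the 18.5×14.5 cube contributes its full rectangle; the 28×10.5 cube at (9.5, 14.5) contributes its full rectangle; the cube at (1, -3) is not intersected at this z (z outside [3.5, 14.5]); Combining (union): the 2 present regions share edge segments without overlapping in area, so areas simply add but the touching pieces fuse into one outline (the shared edge portions become interior and drop out of the boundary) — 1 connected region; the sphere at (1, 5): section is a regular 16-gon, circumradius = √(r²−h²) = √(5.5²−2.76²) = 4.757; Taking the union: the regions partially overlap (shared area 43.96 mm²), so overlapping operands fuse into one piece — 1 connected region. The result has 1 disconnected region.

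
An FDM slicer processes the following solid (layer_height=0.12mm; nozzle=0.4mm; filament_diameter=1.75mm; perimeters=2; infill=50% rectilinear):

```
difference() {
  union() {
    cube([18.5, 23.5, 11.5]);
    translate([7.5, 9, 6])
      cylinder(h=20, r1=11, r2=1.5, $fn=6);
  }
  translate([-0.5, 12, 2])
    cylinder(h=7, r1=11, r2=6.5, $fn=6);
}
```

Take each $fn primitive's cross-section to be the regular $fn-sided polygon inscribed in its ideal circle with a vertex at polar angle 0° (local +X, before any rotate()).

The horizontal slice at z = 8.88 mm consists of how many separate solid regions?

1

At z = 8.88 mm: the cube (footprint 18.5×23.5) is included at this height; the cone at (7.5, 9) (r1=11→r2=1.5) has section circumradius 9.632 here — a regular 6-gon; Taking the union: the regions partially overlap (shared area 233.16 mm²), so overlapping operands fuse into one piece — 1 connected region; the cone at (-0.5, 12) contributes a regular 6-gon of circumradius 6.577 (interpolated between r1=11 and r2=6.5 at t=0.983); Taking the first minus the rest: starting from that combined region, the cone at (-0.5, 12) partially overlaps it — only the 58.08 mm² overlap (of its 112.39 mm²) is removed, clipping the outline — 1 connected region. The result has 1 disconnected region.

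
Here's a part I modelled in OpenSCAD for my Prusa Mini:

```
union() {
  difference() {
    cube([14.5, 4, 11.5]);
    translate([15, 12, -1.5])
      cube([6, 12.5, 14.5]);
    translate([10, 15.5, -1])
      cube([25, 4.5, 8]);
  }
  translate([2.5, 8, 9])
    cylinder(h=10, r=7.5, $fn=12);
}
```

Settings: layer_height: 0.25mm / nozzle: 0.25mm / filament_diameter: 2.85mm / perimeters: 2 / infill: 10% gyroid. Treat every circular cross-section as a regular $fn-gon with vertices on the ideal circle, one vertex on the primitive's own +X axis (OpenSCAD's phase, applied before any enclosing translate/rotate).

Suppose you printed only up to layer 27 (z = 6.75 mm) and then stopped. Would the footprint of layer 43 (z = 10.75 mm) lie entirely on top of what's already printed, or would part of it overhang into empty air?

Compare the two slices. At z = 6.75: the 14.5×4 cube contributes its full rectangle (area 58.00 mm²); the cube at (15, 12) is present — its section is the full 6×12.5 rectangle (area 75.00 mm²); the cube at (10, 15.5) is present — its section is the full 25×4.5 rectangle (area 112.50 mm²); After the difference (first − rest): starting from the 14.5×4 cube (58.00 mm²), the 6×12.5 cube at (15, 12) misses the remaining region (no effect); the 25×4.5 cube at (10, 15.5) misses the remaining region (no effect) — area = 58.00 mm²; the cylinder at (2.5, 8) is not intersected at this z (z outside [9, 19]); Taking the union: only the result so far is present, so the union is just that shape — area = 58.00 mm². At z = 10.75: the 14.5×4 cube contributes its full rectangle (area 58.00 mm²); the cube at (15, 12) is present — its section is the full 6×12.5 rectangle (area 75.00 mm²); the cube at (10, 15.5) is absent (z outside [-1, 7]); After the difference (first − rest): starting from the 14.5×4 cube (58.00 mm²), the 6×12.5 cube at (15, 12) misses the remaining region (no effect) — area = 58.00 mm²; the r=7.5 cylinder at (2.5, 8) gives a regular 12-gon of circumradius 7.5 (constant along its height) (area = (12/2)·7.500²·sin(360°/12) = 168.75 mm²); Taking the union: the regions partially overlap — summed areas 226.75 mm² minus the doubly-counted overlap 22.27 mm² gives 204.48 mm² — area = 204.48 mm². Checking containment: at z = 10.75 the cross-section extends beyond the z = 6.75 cross-section by about 146.48 mm².

part overhangs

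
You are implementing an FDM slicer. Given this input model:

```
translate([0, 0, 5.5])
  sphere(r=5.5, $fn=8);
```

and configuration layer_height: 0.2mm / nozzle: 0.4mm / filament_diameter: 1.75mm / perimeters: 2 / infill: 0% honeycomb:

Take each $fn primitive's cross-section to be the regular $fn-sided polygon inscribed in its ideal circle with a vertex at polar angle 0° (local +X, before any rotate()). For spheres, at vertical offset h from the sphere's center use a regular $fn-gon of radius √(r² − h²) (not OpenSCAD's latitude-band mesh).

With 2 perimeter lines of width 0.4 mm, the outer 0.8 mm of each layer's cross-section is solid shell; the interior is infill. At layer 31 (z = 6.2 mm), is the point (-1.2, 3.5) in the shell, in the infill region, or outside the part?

At z = 6.2 mm: the r=5.5 sphere slices to a regular 8-gon of circumradius 5.455 (√(r²−h²) with h=0.7 from center). Overall, the cross-section is a single solid region. The nearest boundary edge runs (0.00, 5.46)→(-3.86, 3.86); distance from the point to it = 1.35 mm. The point is inside the cross-section and 1.35 mm from the nearest boundary — more than the 0.8 mm shell width (2 × 0.4), so it's in the infill interior.

infill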